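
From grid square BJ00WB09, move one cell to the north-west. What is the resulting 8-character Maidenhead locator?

BJ00vc90

Longitude extended square 0; −1 → -1, wraps to 9, carry into subsquare.
Longitude subsquare w = 22; −1 → 21 = v.
Latitude extended square 9; +1 → 10, wraps to 0, carry into subsquare.
Latitude subsquare b = 1; +1 → 2 = c.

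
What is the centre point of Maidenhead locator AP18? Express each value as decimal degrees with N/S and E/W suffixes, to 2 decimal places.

Field A=0, P=15: +0·20° lon, +15·10° lat → SW at lon -180°, lat 60°.
Square 1, 8: +1·2° lon, +8·1° lat → SW at lon -178°, lat 68°.
Cell spans 2° lon × 1° lat. Centre is SW corner plus half of each.
latitude 68.50° N, longitude 177.00° W.

68.50° N, 177.00° W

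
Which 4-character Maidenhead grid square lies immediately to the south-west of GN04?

FN93

Longitude square 0; −1 → -1, wraps to 9, carry into field.
Longitude field G = 6; −1 → 5 = F.
Latitude square 4; −1 → 3.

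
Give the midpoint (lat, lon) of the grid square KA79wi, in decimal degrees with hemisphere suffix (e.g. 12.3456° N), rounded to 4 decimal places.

80.6458° S, 35.8750° E

Field K=10, A=0: +10·20° lon, +0·10° lat → SW at lon 20°, lat -90°.
Square 7, 9: +7·2° lon, +9·1° lat → SW at lon 34°, lat -81°.
Subsquare w=22, i=8: +22·0.0833333° lon, +8·0.0416667° lat → SW at lon 35.8333°, lat -80.6667°.
Cell spans 0.0833333° lon × 0.0416667° lat. Centre is SW corner plus half of each.
latitude 80.6458° S, longitude 35.8750° E.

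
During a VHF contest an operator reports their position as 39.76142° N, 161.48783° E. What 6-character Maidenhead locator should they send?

Offset from 180°W / 90°S: lon 341.4878°, lat 129.7614°.
Field: 341.4878/20 → 17 → R, 129.7614/10 → 12 → M; chars RM.
Square: 1.4878/2 → 0, 9.7614/1 → 9; chars 09.
Subsquare: 1.4878/0.0833333 → 17 → r, 0.7614/0.0416667 → 18 → s; chars rs.

RM09rs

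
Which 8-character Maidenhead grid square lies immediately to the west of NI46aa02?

Longitude extended square 0; −1 → -1, wraps to 9, carry into subsquare.
Longitude subsquare a = 0; −1 → -1, wraps to 23 = x, carry into square.
Longitude square 4; −1 → 3.
The latitude characters are unchanged.

NI36xa92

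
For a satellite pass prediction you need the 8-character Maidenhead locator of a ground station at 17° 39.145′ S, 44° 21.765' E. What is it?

LH22ei33

Offset from 180°W / 90°S: lon 224.36275°, lat 72.34758°.
Field (20°×10°, letters A–R): 224.36275/20 → 11 → L, 72.34758/10 → 7 → H; chars LH.
Square (2°×1°, digits 0–9): 4.36275/2 → 2, 2.34758/1 → 2; chars 22.
Subsquare (5′×2.5′, letters a–x): 0.36275/0.0833333 → 4 → e, 0.34758/0.0416667 → 8 → i; chars ei.
Extended square (30″×15″, digits 0–9): 0.02942/0.00833333 → 3, 0.01425/0.00416667 → 3; chars 33.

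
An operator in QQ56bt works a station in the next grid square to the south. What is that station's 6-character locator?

QQ56bs

Latitude subsquare t = 19; −1 → 18 = s.
The longitude characters are unchanged.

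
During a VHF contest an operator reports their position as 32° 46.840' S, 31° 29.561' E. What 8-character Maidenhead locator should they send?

KF57rf92

Add 180° to longitude and 90° to latitude: 211.49268, 57.21933.
Field: lon ⌊211.49268/20⌋ = 10 → K; lat ⌊57.21933/10⌋ = 5 → F.
Square: lon ⌊11.49268/2⌋ = 5; lat ⌊7.21933/1⌋ = 7.
Subsquare: lon ⌊1.49268/0.0833333⌋ = 17 → r; lat ⌊0.21933/0.0416667⌋ = 5 → f.
Extended square: lon ⌊0.07602/0.00833333⌋ = 9; lat ⌊0.01100/0.00416667⌋ = 2.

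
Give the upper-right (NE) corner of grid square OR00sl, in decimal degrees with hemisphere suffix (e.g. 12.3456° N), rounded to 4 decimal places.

80.5000° N, 101.5833° E

Field O=14, R=17: +14·20° lon, +17·10° lat → SW at lon 100°, lat 80°.
Square 0, 0: +0·2° lon, +0·1° lat → SW at lon 100°, lat 80°.
Subsquare s=18, l=11: +18·0.0833333° lon, +11·0.0416667° lat → SW at lon 101.5°, lat 80.4583°.
Cell spans 0.0833333° lon × 0.0416667° lat. NE corner is SW corner plus one full cell.
latitude 80.5000° N, longitude 101.5833° E.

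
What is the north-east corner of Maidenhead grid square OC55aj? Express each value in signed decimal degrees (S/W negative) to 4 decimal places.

Field O=14, C=2: +14·20° lon, +2·10° lat → SW at lon 100°, lat -70°.
Square 5, 5: +5·2° lon, +5·1° lat → SW at lon 110°, lat -65°.
Subsquare a=0, j=9: +0·0.0833333° lon, +9·0.0416667° lat → SW at lon 110°, lat -64.625°.
Cell spans 0.0833333° lon × 0.0416667° lat. NE corner is SW corner plus one full cell.
latitude -64.5833, longitude 110.0833.

-64.5833, 110.0833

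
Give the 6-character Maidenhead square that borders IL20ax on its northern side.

IL21aa

Latitude subsquare x = 23; +1 → 24, wraps to 0 = a, carry into square.
Latitude square 0; +1 → 1.
The longitude characters are unchanged.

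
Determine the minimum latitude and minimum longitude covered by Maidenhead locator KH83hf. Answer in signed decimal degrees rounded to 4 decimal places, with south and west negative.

-16.7917, 36.5833

Field K=10, H=7: +10·20° lon, +7·10° lat → SW at lon 20°, lat -20°.
Square 8, 3: +8·2° lon, +3·1° lat → SW at lon 36°, lat -17°.
Subsquare h=7, f=5: +7·0.0833333° lon, +5·0.0416667° lat → SW at lon 36.5833°, lat -16.7917°.
latitude -16.7917, longitude 36.5833.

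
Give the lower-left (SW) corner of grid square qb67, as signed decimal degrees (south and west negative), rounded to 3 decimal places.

-73.000, 152.000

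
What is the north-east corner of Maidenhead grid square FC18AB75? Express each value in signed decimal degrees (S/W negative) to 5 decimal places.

Field F=5, C=2: +5·20° lon, +2·10° lat → SW at lon -80°, lat -70°.
Square 1, 8: +1·2° lon, +8·1° lat → SW at lon -78°, lat -62°.
Subsquare a=0, b=1: +0·0.0833333° lon, +1·0.0416667° lat → SW at lon -78°, lat -61.9583°.
Extended square 7, 5: +7·0.00833333° lon, +5·0.00416667° lat → SW at lon -77.9417°, lat -61.9375°.
Cell spans 0.00833333° lon × 0.00416667° lat. NE corner is SW corner plus one full cell.
latitude -61.93333, longitude -77.93333.

-61.93333, -77.93333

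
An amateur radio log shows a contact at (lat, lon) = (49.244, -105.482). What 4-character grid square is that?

Shift to the Maidenhead origin (180°W, 90°S): lon 74.52, lat 139.24.
Field: 74.52/20 → 3 → D, 139.24/10 → 13 → N; chars DN.
Square: 14.52/2 → 7, 9.24/1 → 9; chars 79.

DN79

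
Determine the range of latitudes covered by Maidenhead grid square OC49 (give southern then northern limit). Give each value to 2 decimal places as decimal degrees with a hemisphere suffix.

61.00° S, 60.00° S

Field O=14, C=2: +14·20° lon, +2·10° lat → SW at lon 100°, lat -70°.
Square 4, 9: +4·2° lon, +9·1° lat → SW at lon 108°, lat -61°.
Cell spans 2° lon × 1° lat.
south 61.00° S, north 60.00° S.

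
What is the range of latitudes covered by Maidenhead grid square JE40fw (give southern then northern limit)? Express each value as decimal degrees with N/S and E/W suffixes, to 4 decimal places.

49.0833° S, 49.0417° S

Field J=9, E=4: +9·20° lon, +4·10° lat → SW at lon 0°, lat -50°.
Square 4, 0: +4·2° lon, +0·1° lat → SW at lon 8°, lat -50°.
Subsquare f=5, w=22: +5·0.0833333° lon, +22·0.0416667° lat → SW at lon 8.41667°, lat -49.0833°.
Cell spans 0.0833333° lon × 0.0416667° lat.
south 49.0833° S, north 49.0417° S.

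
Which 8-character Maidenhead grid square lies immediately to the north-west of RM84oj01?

Longitude extended square 0; −1 → -1, wraps to 9, carry into subsquare.
Longitude subsquare o = 14; −1 → 13 = n.
Latitude extended square 1; +1 → 2.

RM84nj92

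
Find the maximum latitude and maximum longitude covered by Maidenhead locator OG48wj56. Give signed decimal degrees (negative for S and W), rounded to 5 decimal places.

-21.59583, 109.88333

Field O=14, G=6: +14·20° lon, +6·10° lat → SW at lon 100°, lat -30°.
Square 4, 8: +4·2° lon, +8·1° lat → SW at lon 108°, lat -22°.
Subsquare w=22, j=9: +22·0.0833333° lon, +9·0.0416667° lat → SW at lon 109.833°, lat -21.625°.
Extended square 5, 6: +5·0.00833333° lon, +6·0.00416667° lat → SW at lon 109.875°, lat -21.6°.
Cell spans 0.00833333° lon × 0.00416667° lat. NE corner is SW corner plus one full cell.
latitude -21.59583, longitude 109.88333.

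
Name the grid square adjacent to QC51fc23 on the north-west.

QC51fc14

Longitude extended square 2; −1 → 1.
Latitude extended square 3; +1 → 4.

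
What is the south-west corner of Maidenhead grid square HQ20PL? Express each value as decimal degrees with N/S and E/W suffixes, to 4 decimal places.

70.4583° N, 34.7500° W

Field H=7, Q=16: +7·20° lon, +16·10° lat → SW at lon -40°, lat 70°.
Square 2, 0: +2·2° lon, +0·1° lat → SW at lon -36°, lat 70°.
Subsquare p=15, l=11: +15·0.0833333° lon, +11·0.0416667° lat → SW at lon -34.75°, lat 70.4583°.
latitude 70.4583° N, longitude 34.7500° W.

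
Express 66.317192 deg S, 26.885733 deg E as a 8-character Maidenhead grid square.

KC33kq63

Offset from 180°W / 90°S: lon 206.88573°, lat 23.68281°.
Field: lon ⌊206.88573/20⌋ = 10 → K; lat ⌊23.68281/10⌋ = 2 → C.
Square: lon ⌊6.88573/2⌋ = 3; lat ⌊3.68281/1⌋ = 3.
Subsquare: lon ⌊0.88573/0.0833333⌋ = 10 → k; lat ⌊0.68281/0.0416667⌋ = 16 → q.
Extended square: lon ⌊0.05240/0.00833333⌋ = 6; lat ⌊0.01614/0.00416667⌋ = 3.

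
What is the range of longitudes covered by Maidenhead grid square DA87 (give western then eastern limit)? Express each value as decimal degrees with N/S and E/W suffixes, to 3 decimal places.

104.000° W, 102.000° W

Field D=3, A=0: +3·20° lon, +0·10° lat → SW at lon -120°, lat -90°.
Square 8, 7: +8·2° lon, +7·1° lat → SW at lon -104°, lat -83°.
Cell spans 2° lon × 1° lat.
west 104.000° W, east 102.000° W.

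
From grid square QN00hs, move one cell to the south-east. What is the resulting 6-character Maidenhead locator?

Longitude subsquare h = 7; +1 → 8 = i.
Latitude subsquare s = 18; −1 → 17 = r.

QN00ir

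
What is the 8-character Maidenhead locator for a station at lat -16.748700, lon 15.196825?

JH73og30

Shift to the Maidenhead origin (180°W, 90°S): lon 195.19682, lat 73.25130.
Field: 195.19682/20 → 9 → J, 73.25130/10 → 7 → H; chars JH.
Square: 15.19682/2 → 7, 3.25130/1 → 3; chars 73.
Subsquare: 1.19682/0.0833333 → 14 → o, 0.25130/0.0416667 → 6 → g; chars og.
Extended square: 0.03016/0.00833333 → 3, 0.00130/0.00416667 → 0; chars 30.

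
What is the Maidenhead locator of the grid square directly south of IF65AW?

IF65av

Latitude subsquare w = 22; −1 → 21 = v.
The longitude characters are unchanged.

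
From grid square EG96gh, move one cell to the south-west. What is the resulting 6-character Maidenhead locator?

Longitude subsquare g = 6; −1 → 5 = f.
Latitude subsquare h = 7; −1 → 6 = g.

EG96fg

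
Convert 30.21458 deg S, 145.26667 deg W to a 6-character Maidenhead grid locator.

Add 180° to longitude and 90° to latitude: 34.7333, 59.7854.
Field: lon ⌊34.7333/20⌋ = 1 → B; lat ⌊59.7854/10⌋ = 5 → F.
Square: lon ⌊14.7333/2⌋ = 7; lat ⌊9.7854/1⌋ = 9.
Subsquare: lon ⌊0.7333/0.0833333⌋ = 8 → i; lat ⌊0.7854/0.0416667⌋ = 18 → s.

BF79is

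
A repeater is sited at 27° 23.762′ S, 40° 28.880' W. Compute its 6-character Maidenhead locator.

Add 180° to longitude and 90° to latitude: 139.5187, 62.6040.
Field: lon ⌊139.5187/20⌋ = 6 → G; lat ⌊62.6040/10⌋ = 6 → G.
Square: lon ⌊19.5187/2⌋ = 9; lat ⌊2.6040/1⌋ = 2.
Subsquare: lon ⌊1.5187/0.0833333⌋ = 18 → s; lat ⌊0.6040/0.0416667⌋ = 14 → o.

GG92so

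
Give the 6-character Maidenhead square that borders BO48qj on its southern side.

Latitude subsquare j = 9; −1 → 8 = i.
The longitude characters are unchanged.

BO48qi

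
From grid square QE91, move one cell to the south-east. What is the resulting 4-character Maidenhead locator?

Longitude square 9; +1 → 10, wraps to 0, carry into field.
Longitude field Q = 16; +1 → 17 = R.
Latitude square 1; −1 → 0.

RE00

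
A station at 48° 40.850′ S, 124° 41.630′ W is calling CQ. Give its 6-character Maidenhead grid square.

Offset from 180°W / 90°S: lon 55.3062°, lat 41.3192°.
Field: lon ⌊55.3062/20⌋ = 2 → C; lat ⌊41.3192/10⌋ = 4 → E.
Square: lon ⌊15.3062/2⌋ = 7; lat ⌊1.3192/1⌋ = 1.
Subsquare: lon ⌊1.3062/0.0833333⌋ = 15 → p; lat ⌊0.3192/0.0416667⌋ = 7 → h.

CE71ph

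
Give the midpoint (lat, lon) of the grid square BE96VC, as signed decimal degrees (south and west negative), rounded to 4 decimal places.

-43.8958, -140.2083

Field B=1, E=4: +1·20° lon, +4·10° lat → SW at lon -160°, lat -50°.
Square 9, 6: +9·2° lon, +6·1° lat → SW at lon -142°, lat -44°.
Subsquare v=21, c=2: +21·0.0833333° lon, +2·0.0416667° lat → SW at lon -140.25°, lat -43.9167°.
Cell spans 0.0833333° lon × 0.0416667° lat. Centre is SW corner plus half of each.
latitude -43.8958, longitude -140.2083.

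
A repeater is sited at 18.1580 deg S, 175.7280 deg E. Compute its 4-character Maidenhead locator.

RH71

Offset from 180°W / 90°S: lon 355.73°, lat 71.84°.
Field (20°×10°, letters A–R): 355.73/20 → 17 → R, 71.84/10 → 7 → H; chars RH.
Square (2°×1°, digits 0–9): 15.73/2 → 7, 1.84/1 → 1; chars 71.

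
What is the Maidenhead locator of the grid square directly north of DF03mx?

Latitude subsquare x = 23; +1 → 24, wraps to 0 = a, carry into square.
Latitude square 3; +1 → 4.
The longitude characters are unchanged.

DF04ma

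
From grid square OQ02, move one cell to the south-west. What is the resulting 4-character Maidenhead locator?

NQ91

Longitude square 0; −1 → -1, wraps to 9, carry into field.
Longitude field O = 14; −1 → 13 = N.
Latitude square 2; −1 → 1.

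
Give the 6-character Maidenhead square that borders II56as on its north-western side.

II46xt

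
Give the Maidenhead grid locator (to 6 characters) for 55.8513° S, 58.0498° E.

LD94ad

Shift to the Maidenhead origin (180°W, 90°S): lon 238.0498, lat 34.1487.
Field: 238.0498/20 → 11 → L, 34.1487/10 → 3 → D; chars LD.
Square: 18.0498/2 → 9, 4.1487/1 → 4; chars 94.
Subsquare: 0.0498/0.0833333 → 0 → a, 0.1487/0.0416667 → 3 → d; chars ad.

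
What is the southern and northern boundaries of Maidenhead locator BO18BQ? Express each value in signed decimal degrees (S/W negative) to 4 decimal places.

58.6667, 58.7083

Field B=1, O=14: +1·20° lon, +14·10° lat → SW at lon -160°, lat 50°.
Square 1, 8: +1·2° lon, +8·1° lat → SW at lon -158°, lat 58°.
Subsquare b=1, q=16: +1·0.0833333° lon, +16·0.0416667° lat → SW at lon -157.917°, lat 58.6667°.
Cell spans 0.0833333° lon × 0.0416667° lat.
south 58.6667, north 58.7083.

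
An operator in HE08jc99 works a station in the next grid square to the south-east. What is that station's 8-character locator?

HE08kc08

Longitude extended square 9; +1 → 10, wraps to 0, carry into subsquare.
Longitude subsquare j = 9; +1 → 10 = k.
Latitude extended square 9; −1 → 8.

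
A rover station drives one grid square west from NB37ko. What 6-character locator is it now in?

Longitude subsquare k = 10; −1 → 9 = j.
The latitude characters are unchanged.

NB37jo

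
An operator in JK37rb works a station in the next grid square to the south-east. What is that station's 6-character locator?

JK37sa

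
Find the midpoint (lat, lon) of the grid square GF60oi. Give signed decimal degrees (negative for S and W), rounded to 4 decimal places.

Field G=6, F=5: +6·20° lon, +5·10° lat → SW at lon -60°, lat -40°.
Square 6, 0: +6·2° lon, +0·1° lat → SW at lon -48°, lat -40°.
Subsquare o=14, i=8: +14·0.0833333° lon, +8·0.0416667° lat → SW at lon -46.8333°, lat -39.6667°.
Cell spans 0.0833333° lon × 0.0416667° lat. Centre is SW corner plus half of each.
latitude -39.6458, longitude -46.7917.

-39.6458, -46.7917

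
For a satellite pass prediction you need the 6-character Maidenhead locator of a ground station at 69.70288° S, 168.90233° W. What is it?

Offset from 180°W / 90°S: lon 11.0977°, lat 20.2971°.
Field (20°×10°, letters A–R): lon ⌊11.0977/20⌋ = 0 → A; lat ⌊20.2971/10⌋ = 2 → C.
Square (2°×1°, digits 0–9): lon ⌊11.0977/2⌋ = 5; lat ⌊0.2971/1⌋ = 0.
Subsquare (5′×2.5′, letters a–x): lon ⌊1.0977/0.0833333⌋ = 13 → n; lat ⌊0.2971/0.0416667⌋ = 7 → h.

AC50nh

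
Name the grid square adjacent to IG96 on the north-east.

JG07

Longitude square 9; +1 → 10, wraps to 0, carry into field.
Longitude field I = 8; +1 → 9 = J.
Latitude square 6; +1 → 7.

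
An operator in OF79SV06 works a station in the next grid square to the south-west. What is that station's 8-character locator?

OF79rv95

Longitude extended square 0; −1 → -1, wraps to 9, carry into subsquare.
Longitude subsquare s = 18; −1 → 17 = r.
Latitude extended square 6; −1 → 5.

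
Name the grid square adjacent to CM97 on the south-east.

DM06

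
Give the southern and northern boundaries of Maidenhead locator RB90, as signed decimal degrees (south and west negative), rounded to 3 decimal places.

-80.000, -79.000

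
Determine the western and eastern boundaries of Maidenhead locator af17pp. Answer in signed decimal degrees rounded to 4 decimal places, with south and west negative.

-176.7500, -176.6667

Field A=0, F=5: +0·20° lon, +5·10° lat → SW at lon -180°, lat -40°.
Square 1, 7: +1·2° lon, +7·1° lat → SW at lon -178°, lat -33°.
Subsquare p=15, p=15: +15·0.0833333° lon, +15·0.0416667° lat → SW at lon -176.75°, lat -32.375°.
Cell spans 0.0833333° lon × 0.0416667° lat.
west -176.7500, east -176.6667.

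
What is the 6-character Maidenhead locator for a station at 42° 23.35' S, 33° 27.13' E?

Add 180° to longitude and 90° to latitude: 213.4522, 47.6108.
Field (20°×10°, letters A–R): lon ⌊213.4522/20⌋ = 10 → K; lat ⌊47.6108/10⌋ = 4 → E.
Square (2°×1°, digits 0–9): lon ⌊13.4522/2⌋ = 6; lat ⌊7.6108/1⌋ = 7.
Subsquare (5′×2.5′, letters a–x): lon ⌊1.4522/0.0833333⌋ = 17 → r; lat ⌊0.6108/0.0416667⌋ = 14 → o.

KE67ro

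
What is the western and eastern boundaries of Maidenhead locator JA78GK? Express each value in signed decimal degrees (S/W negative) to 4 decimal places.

14.5000, 14.5833

Field J=9, A=0: +9·20° lon, +0·10° lat → SW at lon 0°, lat -90°.
Square 7, 8: +7·2° lon, +8·1° lat → SW at lon 14°, lat -82°.
Subsquare g=6, k=10: +6·0.0833333° lon, +10·0.0416667° lat → SW at lon 14.5°, lat -81.5833°.
Cell spans 0.0833333° lon × 0.0416667° lat.
west 14.5000, east 14.5833.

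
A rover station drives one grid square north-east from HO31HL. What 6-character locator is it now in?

HO31im

Longitude subsquare h = 7; +1 → 8 = i.
Latitude subsquare l = 11; +1 → 12 = m.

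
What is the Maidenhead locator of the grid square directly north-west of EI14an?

EI04xo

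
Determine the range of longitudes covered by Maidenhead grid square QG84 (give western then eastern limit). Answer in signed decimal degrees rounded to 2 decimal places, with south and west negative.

156.00, 158.00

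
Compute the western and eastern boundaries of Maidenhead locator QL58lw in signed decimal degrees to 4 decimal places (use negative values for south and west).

Field Q=16, L=11: +16·20° lon, +11·10° lat → SW at lon 140°, lat 20°.
Square 5, 8: +5·2° lon, +8·1° lat → SW at lon 150°, lat 28°.
Subsquare l=11, w=22: +11·0.0833333° lon, +22·0.0416667° lat → SW at lon 150.917°, lat 28.9167°.
Cell spans 0.0833333° lon × 0.0416667° lat.
west 150.9167, east 151.0000.

150.9167, 151.0000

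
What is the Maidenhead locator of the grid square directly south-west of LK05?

KK94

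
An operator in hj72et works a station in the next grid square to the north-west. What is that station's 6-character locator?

HJ72du

Longitude subsquare e = 4; −1 → 3 = d.
Latitude subsquare t = 19; +1 → 20 = u.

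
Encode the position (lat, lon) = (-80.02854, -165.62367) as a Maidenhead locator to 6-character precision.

Add 180° to longitude and 90° to latitude: 14.3763, 9.9715.
Field: lon ⌊14.3763/20⌋ = 0 → A; lat ⌊9.9715/10⌋ = 0 → A.
Square: lon ⌊14.3763/2⌋ = 7; lat ⌊9.9715/1⌋ = 9.
Subsquare: lon ⌊0.3763/0.0833333⌋ = 4 → e; lat ⌊0.9715/0.0416667⌋ = 23 → x.

AA79ex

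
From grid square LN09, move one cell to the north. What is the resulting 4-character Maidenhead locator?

Latitude square 9; +1 → 10, wraps to 0, carry into field.
Latitude field N = 13; +1 → 14 = O.
The longitude characters are unchanged.

LO00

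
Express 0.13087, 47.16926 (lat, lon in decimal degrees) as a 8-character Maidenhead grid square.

LJ30od01

Offset from 180°W / 90°S: lon 227.16926°, lat 90.13087°.
Field: 227.16926/20 → 11 → L, 90.13087/10 → 9 → J; chars LJ.
Square: 7.16926/2 → 3, 0.13087/1 → 0; chars 30.
Subsquare: 1.16926/0.0833333 → 14 → o, 0.13087/0.0416667 → 3 → d; chars od.
Extended square: 0.00259/0.00833333 → 0, 0.00587/0.00416667 → 1; chars 01.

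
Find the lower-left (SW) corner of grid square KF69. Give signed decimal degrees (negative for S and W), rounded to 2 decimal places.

Field K=10, F=5: +10·20° lon, +5·10° lat → SW at lon 20°, lat -40°.
Square 6, 9: +6·2° lon, +9·1° lat → SW at lon 32°, lat -31°.
latitude -31.00, longitude 32.00.

-31.00, 32.00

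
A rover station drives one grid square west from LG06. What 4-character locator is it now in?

KG96

Longitude square 0; −1 → -1, wraps to 9, carry into field.
Longitude field L = 11; −1 → 10 = K.
The latitude characters are unchanged.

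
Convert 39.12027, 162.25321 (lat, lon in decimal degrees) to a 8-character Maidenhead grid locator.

RM19dc08

Add 180° to longitude and 90° to latitude: 342.25321, 129.12027.
Field (20°×10°, letters A–R): lon ⌊342.25321/20⌋ = 17 → R; lat ⌊129.12027/10⌋ = 12 → M.
Square (2°×1°, digits 0–9): lon ⌊2.25321/2⌋ = 1; lat ⌊9.12027/1⌋ = 9.
Subsquare (5′×2.5′, letters a–x): lon ⌊0.25321/0.0833333⌋ = 3 → d; lat ⌊0.12027/0.0416667⌋ = 2 → c.
Extended square (30″×15″, digits 0–9): lon ⌊0.00321/0.00833333⌋ = 0; lat ⌊0.03694/0.00416667⌋ = 8.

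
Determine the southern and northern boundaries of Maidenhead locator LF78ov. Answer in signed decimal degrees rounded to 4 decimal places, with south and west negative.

Field L=11, F=5: +11·20° lon, +5·10° lat → SW at lon 40°, lat -40°.
Square 7, 8: +7·2° lon, +8·1° lat → SW at lon 54°, lat -32°.
Subsquare o=14, v=21: +14·0.0833333° lon, +21·0.0416667° lat → SW at lon 55.1667°, lat -31.125°.
Cell spans 0.0833333° lon × 0.0416667° lat.
south -31.1250, north -31.0833.

-31.1250, -31.0833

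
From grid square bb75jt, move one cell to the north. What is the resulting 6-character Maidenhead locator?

Latitude subsquare t = 19; +1 → 20 = u.
The longitude characters are unchanged.

BB75ju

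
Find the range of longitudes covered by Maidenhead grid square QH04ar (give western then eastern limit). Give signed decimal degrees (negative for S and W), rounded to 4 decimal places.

140.0000, 140.0833

Field Q=16, H=7: +16·20° lon, +7·10° lat → SW at lon 140°, lat -20°.
Square 0, 4: +0·2° lon, +4·1° lat → SW at lon 140°, lat -16°.
Subsquare a=0, r=17: +0·0.0833333° lon, +17·0.0416667° lat → SW at lon 140°, lat -15.2917°.
Cell spans 0.0833333° lon × 0.0416667° lat.
west 140.0000, east 140.0833.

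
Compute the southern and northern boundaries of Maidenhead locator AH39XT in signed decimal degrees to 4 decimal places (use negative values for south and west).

-10.2083, -10.1667

Field A=0, H=7: +0·20° lon, +7·10° lat → SW at lon -180°, lat -20°.
Square 3, 9: +3·2° lon, +9·1° lat → SW at lon -174°, lat -11°.
Subsquare x=23, t=19: +23·0.0833333° lon, +19·0.0416667° lat → SW at lon -172.083°, lat -10.2083°.
Cell spans 0.0833333° lon × 0.0416667° lat.
south -10.2083, north -10.1667.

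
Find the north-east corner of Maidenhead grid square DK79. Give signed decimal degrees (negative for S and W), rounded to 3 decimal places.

Field D=3, K=10: +3·20° lon, +10·10° lat → SW at lon -120°, lat 10°.
Square 7, 9: +7·2° lon, +9·1° lat → SW at lon -106°, lat 19°.
Cell spans 2° lon × 1° lat. NE corner is SW corner plus one full cell.
latitude 20.000, longitude -104.000.

20.000, -104.000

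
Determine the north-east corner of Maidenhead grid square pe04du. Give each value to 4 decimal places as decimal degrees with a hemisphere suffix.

45.1250° S, 120.3333° E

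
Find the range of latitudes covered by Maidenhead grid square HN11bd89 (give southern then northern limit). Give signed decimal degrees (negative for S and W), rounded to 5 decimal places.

41.16250, 41.16667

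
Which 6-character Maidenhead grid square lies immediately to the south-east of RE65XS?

Longitude subsquare x = 23; +1 → 24, wraps to 0 = a, carry into square.
Longitude square 6; +1 → 7.
Latitude subsquare s = 18; −1 → 17 = r.

RE75ar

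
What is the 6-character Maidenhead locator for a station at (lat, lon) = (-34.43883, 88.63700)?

NF45hn

Offset from 180°W / 90°S: lon 268.6370°, lat 55.5612°.
Field: 268.6370/20 → 13 → N, 55.5612/10 → 5 → F; chars NF.
Square: 8.6370/2 → 4, 5.5612/1 → 5; chars 45.
Subsquare: 0.6370/0.0833333 → 7 → h, 0.5612/0.0416667 → 13 → n; chars hn.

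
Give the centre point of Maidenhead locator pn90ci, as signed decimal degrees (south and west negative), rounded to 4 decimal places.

40.3542, 138.2083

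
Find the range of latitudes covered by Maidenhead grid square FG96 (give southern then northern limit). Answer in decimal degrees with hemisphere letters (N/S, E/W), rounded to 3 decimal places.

24.000° S, 23.000° S

Field F=5, G=6: +5·20° lon, +6·10° lat → SW at lon -80°, lat -30°.
Square 9, 6: +9·2° lon, +6·1° lat → SW at lon -62°, lat -24°.
Cell spans 2° lon × 1° lat.
south 24.000° S, north 23.000° S.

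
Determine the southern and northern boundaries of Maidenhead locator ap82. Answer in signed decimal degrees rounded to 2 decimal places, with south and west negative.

Field A=0, P=15: +0·20° lon, +15·10° lat → SW at lon -180°, lat 60°.
Square 8, 2: +8·2° lon, +2·1° lat → SW at lon -164°, lat 62°.
Cell spans 2° lon × 1° lat.
south 62.00, north 63.00.

62.00, 63.00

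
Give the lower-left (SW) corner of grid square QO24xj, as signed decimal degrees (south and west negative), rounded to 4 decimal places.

Field Q=16, O=14: +16·20° lon, +14·10° lat → SW at lon 140°, lat 50°.
Square 2, 4: +2·2° lon, +4·1° lat → SW at lon 144°, lat 54°.
Subsquare x=23, j=9: +23·0.0833333° lon, +9·0.0416667° lat → SW at lon 145.917°, lat 54.375°.
latitude 54.3750, longitude 145.9167.

54.3750, 145.9167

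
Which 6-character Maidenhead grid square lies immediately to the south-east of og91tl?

Longitude subsquare t = 19; +1 → 20 = u.
Latitude subsquare l = 11; −1 → 10 = k.

OG91uk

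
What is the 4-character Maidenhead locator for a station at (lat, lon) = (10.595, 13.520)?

JK60

Offset from 180°W / 90°S: lon 193.52°, lat 100.59°.
Field: lon ⌊193.52/20⌋ = 9 → J; lat ⌊100.59/10⌋ = 10 → K.
Square: lon ⌊13.52/2⌋ = 6; lat ⌊0.59/1⌋ = 0.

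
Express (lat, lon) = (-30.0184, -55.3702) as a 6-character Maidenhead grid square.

GF29hx

Shift to the Maidenhead origin (180°W, 90°S): lon 124.6298, lat 59.9816.
Field: 124.6298/20 → 6 → G, 59.9816/10 → 5 → F; chars GF.
Square: 4.6298/2 → 2, 9.9816/1 → 9; chars 29.
Subsquare: 0.6298/0.0833333 → 7 → h, 0.9816/0.0416667 → 23 → x; chars hx.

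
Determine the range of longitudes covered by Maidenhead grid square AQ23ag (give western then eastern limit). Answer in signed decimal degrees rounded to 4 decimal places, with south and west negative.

-176.0000, -175.9167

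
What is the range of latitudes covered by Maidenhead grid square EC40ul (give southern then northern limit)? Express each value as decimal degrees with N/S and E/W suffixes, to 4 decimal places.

Field E=4, C=2: +4·20° lon, +2·10° lat → SW at lon -100°, lat -70°.
Square 4, 0: +4·2° lon, +0·1° lat → SW at lon -92°, lat -70°.
Subsquare u=20, l=11: +20·0.0833333° lon, +11·0.0416667° lat → SW at lon -90.3333°, lat -69.5417°.
Cell spans 0.0833333° lon × 0.0416667° lat.
south 69.5417° S, north 69.5000° S.

69.5417° S, 69.5000° S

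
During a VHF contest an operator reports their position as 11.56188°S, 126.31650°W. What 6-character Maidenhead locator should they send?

CH68uk

Offset from 180°W / 90°S: lon 53.6835°, lat 78.4381°.
Field: lon ⌊53.6835/20⌋ = 2 → C; lat ⌊78.4381/10⌋ = 7 → H.
Square: lon ⌊13.6835/2⌋ = 6; lat ⌊8.4381/1⌋ = 8.
Subsquare: lon ⌊1.6835/0.0833333⌋ = 20 → u; lat ⌊0.4381/0.0416667⌋ = 10 → k.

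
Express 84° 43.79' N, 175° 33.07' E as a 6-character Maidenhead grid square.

Shift to the Maidenhead origin (180°W, 90°S): lon 355.5512, lat 174.7298.
Field: 355.5512/20 → 17 → R, 174.7298/10 → 17 → R; chars RR.
Square: 15.5512/2 → 7, 4.7298/1 → 4; chars 74.
Subsquare: 1.5512/0.0833333 → 18 → s, 0.7298/0.0416667 → 17 → r; chars sr.

RR74sr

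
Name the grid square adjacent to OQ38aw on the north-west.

Longitude subsquare a = 0; −1 → -1, wraps to 23 = x, carry into square.
Longitude square 3; −1 → 2.
Latitude subsquare w = 22; +1 → 23 = x.

OQ28xx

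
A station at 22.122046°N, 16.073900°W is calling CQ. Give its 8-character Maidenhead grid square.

Shift to the Maidenhead origin (180°W, 90°S): lon 163.92610, lat 112.12205.
Field (20°×10°, letters A–R): lon ⌊163.92610/20⌋ = 8 → I; lat ⌊112.12205/10⌋ = 11 → L.
Square (2°×1°, digits 0–9): lon ⌊3.92610/2⌋ = 1; lat ⌊2.12205/1⌋ = 2.
Subsquare (5′×2.5′, letters a–x): lon ⌊1.92610/0.0833333⌋ = 23 → x; lat ⌊0.12205/0.0416667⌋ = 2 → c.
Extended square (30″×15″, digits 0–9): lon ⌊0.00943/0.00833333⌋ = 1; lat ⌊0.03871/0.00416667⌋ = 9.

IL12xc19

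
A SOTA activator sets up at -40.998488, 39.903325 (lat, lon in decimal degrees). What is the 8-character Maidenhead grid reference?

KE99wa80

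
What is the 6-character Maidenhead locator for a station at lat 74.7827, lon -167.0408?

AQ64ls

Shift to the Maidenhead origin (180°W, 90°S): lon 12.9592, lat 164.7827.
Field: 12.9592/20 → 0 → A, 164.7827/10 → 16 → Q; chars AQ.
Square: 12.9592/2 → 6, 4.7827/1 → 4; chars 64.
Subsquare: 0.9592/0.0833333 → 11 → l, 0.7827/0.0416667 → 18 → s; chars ls.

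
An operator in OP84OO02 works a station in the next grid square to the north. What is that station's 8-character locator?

Latitude extended square 2; +1 → 3.
The longitude characters are unchanged.

OP84oo03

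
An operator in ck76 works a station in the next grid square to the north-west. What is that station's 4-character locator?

CK67

Longitude square 7; −1 → 6.
Latitude square 6; +1 → 7.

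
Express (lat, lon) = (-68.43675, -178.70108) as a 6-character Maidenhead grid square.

Add 180° to longitude and 90° to latitude: 1.2989, 21.5632.
Field: 1.2989/20 → 0 → A, 21.5632/10 → 2 → C; chars AC.
Square: 1.2989/2 → 0, 1.5632/1 → 1; chars 01.
Subsquare: 1.2989/0.0833333 → 15 → p, 0.5632/0.0416667 → 13 → n; chars pn.

AC01pn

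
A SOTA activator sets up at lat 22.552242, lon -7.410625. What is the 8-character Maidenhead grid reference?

IL62hn02

Shift to the Maidenhead origin (180°W, 90°S): lon 172.58937, lat 112.55224.
Field (20°×10°, letters A–R): lon ⌊172.58937/20⌋ = 8 → I; lat ⌊112.55224/10⌋ = 11 → L.
Square (2°×1°, digits 0–9): lon ⌊12.58937/2⌋ = 6; lat ⌊2.55224/1⌋ = 2.
Subsquare (5′×2.5′, letters a–x): lon ⌊0.58937/0.0833333⌋ = 7 → h; lat ⌊0.55224/0.0416667⌋ = 13 → n.
Extended square (30″×15″, digits 0–9): lon ⌊0.00604/0.00833333⌋ = 0; lat ⌊0.01058/0.00416667⌋ = 2.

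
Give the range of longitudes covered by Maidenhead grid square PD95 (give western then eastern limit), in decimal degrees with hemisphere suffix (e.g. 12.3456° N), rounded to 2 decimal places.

Field P=15, D=3: +15·20° lon, +3·10° lat → SW at lon 120°, lat -60°.
Square 9, 5: +9·2° lon, +5·1° lat → SW at lon 138°, lat -55°.
Cell spans 2° lon × 1° lat.
west 138.00° E, east 140.00° E.

138.00° E, 140.00° E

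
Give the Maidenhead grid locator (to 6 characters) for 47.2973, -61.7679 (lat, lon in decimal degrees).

Offset from 180°W / 90°S: lon 118.2321°, lat 137.2973°.
Field (20°×10°, letters A–R): lon ⌊118.2321/20⌋ = 5 → F; lat ⌊137.2973/10⌋ = 13 → N.
Square (2°×1°, digits 0–9): lon ⌊18.2321/2⌋ = 9; lat ⌊7.2973/1⌋ = 7.
Subsquare (5′×2.5′, letters a–x): lon ⌊0.2321/0.0833333⌋ = 2 → c; lat ⌊0.2973/0.0416667⌋ = 7 → h.

FN97ch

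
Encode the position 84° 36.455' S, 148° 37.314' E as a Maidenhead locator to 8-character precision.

QA45hj44

Shift to the Maidenhead origin (180°W, 90°S): lon 328.62190, lat 5.39242.
Field: lon ⌊328.62190/20⌋ = 16 → Q; lat ⌊5.39242/10⌋ = 0 → A.
Square: lon ⌊8.62190/2⌋ = 4; lat ⌊5.39242/1⌋ = 5.
Subsquare: lon ⌊0.62190/0.0833333⌋ = 7 → h; lat ⌊0.39242/0.0416667⌋ = 9 → j.
Extended square: lon ⌊0.03857/0.00833333⌋ = 4; lat ⌊0.01742/0.00416667⌋ = 4.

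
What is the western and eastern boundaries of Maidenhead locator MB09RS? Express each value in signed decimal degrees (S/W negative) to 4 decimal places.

61.4167, 61.5000

Field M=12, B=1: +12·20° lon, +1·10° lat → SW at lon 60°, lat -80°.
Square 0, 9: +0·2° lon, +9·1° lat → SW at lon 60°, lat -71°.
Subsquare r=17, s=18: +17·0.0833333° lon, +18·0.0416667° lat → SW at lon 61.4167°, lat -70.25°.
Cell spans 0.0833333° lon × 0.0416667° lat.
west 61.4167, east 61.5000.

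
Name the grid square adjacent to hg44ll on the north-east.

HG44mm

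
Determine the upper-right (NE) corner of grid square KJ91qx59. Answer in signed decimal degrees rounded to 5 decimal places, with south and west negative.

Field K=10, J=9: +10·20° lon, +9·10° lat → SW at lon 20°, lat 0°.
Square 9, 1: +9·2° lon, +1·1° lat → SW at lon 38°, lat 1°.
Subsquare q=16, x=23: +16·0.0833333° lon, +23·0.0416667° lat → SW at lon 39.3333°, lat 1.95833°.
Extended square 5, 9: +5·0.00833333° lon, +9·0.00416667° lat → SW at lon 39.375°, lat 1.99583°.
Cell spans 0.00833333° lon × 0.00416667° lat. NE corner is SW corner plus one full cell.
latitude 2.00000, longitude 39.38333.

2.00000, 39.38333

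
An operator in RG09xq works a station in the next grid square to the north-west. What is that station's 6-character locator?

RG09wr

Longitude subsquare x = 23; −1 → 22 = w.
Latitude subsquare q = 16; +1 → 17 = r.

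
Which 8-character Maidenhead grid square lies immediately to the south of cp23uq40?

CP23up49

Latitude extended square 0; −1 → -1, wraps to 9, carry into subsquare.
Latitude subsquare q = 16; −1 → 15 = p.
The longitude characters are unchanged.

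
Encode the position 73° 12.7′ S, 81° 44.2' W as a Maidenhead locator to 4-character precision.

Offset from 180°W / 90°S: lon 98.26°, lat 16.79°.
Field (20°×10°, letters A–R): 98.26/20 → 4 → E, 16.79/10 → 1 → B; chars EB.
Square (2°×1°, digits 0–9): 18.26/2 → 9, 6.79/1 → 6; chars 96.

EB96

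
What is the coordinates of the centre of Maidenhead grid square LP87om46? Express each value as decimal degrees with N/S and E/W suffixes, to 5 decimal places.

67.52708° N, 57.20417° E

Field L=11, P=15: +11·20° lon, +15·10° lat → SW at lon 40°, lat 60°.
Square 8, 7: +8·2° lon, +7·1° lat → SW at lon 56°, lat 67°.
Subsquare o=14, m=12: +14·0.0833333° lon, +12·0.0416667° lat → SW at lon 57.1667°, lat 67.5°.
Extended square 4, 6: +4·0.00833333° lon, +6·0.00416667° lat → SW at lon 57.2°, lat 67.525°.
Cell spans 0.00833333° lon × 0.00416667° lat. Centre is SW corner plus half of each.
latitude 67.52708° N, longitude 57.20417° E.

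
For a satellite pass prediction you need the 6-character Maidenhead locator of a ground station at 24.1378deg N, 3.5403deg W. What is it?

IL84fd

Add 180° to longitude and 90° to latitude: 176.4597, 114.1378.
Field: 176.4597/20 → 8 → I, 114.1378/10 → 11 → L; chars IL.
Square: 16.4597/2 → 8, 4.1378/1 → 4; chars 84.
Subsquare: 0.4597/0.0833333 → 5 → f, 0.1378/0.0416667 → 3 → d; chars fd.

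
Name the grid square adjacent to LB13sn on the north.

Latitude subsquare n = 13; +1 → 14 = o.
The longitude characters are unchanged.

LB13so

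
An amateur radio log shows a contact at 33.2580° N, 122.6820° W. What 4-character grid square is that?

CM83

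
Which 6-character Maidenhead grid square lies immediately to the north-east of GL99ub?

Longitude subsquare u = 20; +1 → 21 = v.
Latitude subsquare b = 1; +1 → 2 = c.

GL99vc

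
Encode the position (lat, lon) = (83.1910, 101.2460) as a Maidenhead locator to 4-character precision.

Shift to the Maidenhead origin (180°W, 90°S): lon 281.25, lat 173.19.
Field: 281.25/20 → 14 → O, 173.19/10 → 17 → R; chars OR.
Square: 1.25/2 → 0, 3.19/1 → 3; chars 03.

OR03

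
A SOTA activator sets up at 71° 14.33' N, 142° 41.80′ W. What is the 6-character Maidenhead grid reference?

BQ81pf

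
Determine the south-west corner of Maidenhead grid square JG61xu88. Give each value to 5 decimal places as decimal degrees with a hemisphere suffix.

Field J=9, G=6: +9·20° lon, +6·10° lat → SW at lon 0°, lat -30°.
Square 6, 1: +6·2° lon, +1·1° lat → SW at lon 12°, lat -29°.
Subsquare x=23, u=20: +23·0.0833333° lon, +20·0.0416667° lat → SW at lon 13.9167°, lat -28.1667°.
Extended square 8, 8: +8·0.00833333° lon, +8·0.00416667° lat → SW at lon 13.9833°, lat -28.1333°.
latitude 28.13333° S, longitude 13.98333° E.

28.13333° S, 13.98333° E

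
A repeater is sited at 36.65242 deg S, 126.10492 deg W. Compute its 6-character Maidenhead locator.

Add 180° to longitude and 90° to latitude: 53.8951, 53.3476.
Field: lon ⌊53.8951/20⌋ = 2 → C; lat ⌊53.3476/10⌋ = 5 → F.
Square: lon ⌊13.8951/2⌋ = 6; lat ⌊3.3476/1⌋ = 3.
Subsquare: lon ⌊1.8951/0.0833333⌋ = 22 → w; lat ⌊0.3476/0.0416667⌋ = 8 → i.

CF63wi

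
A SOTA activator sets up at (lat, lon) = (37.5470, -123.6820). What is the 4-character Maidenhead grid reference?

CM87

Shift to the Maidenhead origin (180°W, 90°S): lon 56.32, lat 127.55.
Field (20°×10°, letters A–R): lon ⌊56.32/20⌋ = 2 → C; lat ⌊127.55/10⌋ = 12 → M.
Square (2°×1°, digits 0–9): lon ⌊16.32/2⌋ = 8; lat ⌊7.55/1⌋ = 7.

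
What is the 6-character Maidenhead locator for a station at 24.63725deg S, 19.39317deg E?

JG95qi

Add 180° to longitude and 90° to latitude: 199.3932, 65.3628.
Field: lon ⌊199.3932/20⌋ = 9 → J; lat ⌊65.3628/10⌋ = 6 → G.
Square: lon ⌊19.3932/2⌋ = 9; lat ⌊5.3628/1⌋ = 5.
Subsquare: lon ⌊1.3932/0.0833333⌋ = 16 → q; lat ⌊0.3628/0.0416667⌋ = 8 → i.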